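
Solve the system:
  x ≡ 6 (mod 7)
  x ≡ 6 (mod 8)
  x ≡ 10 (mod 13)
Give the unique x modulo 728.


Moduli 7, 8, 13 are pairwise coprime; by CRT there is a unique solution modulo M = 7 · 8 · 13 = 728.
Solve pairwise, accumulating the modulus:
  Start with x ≡ 6 (mod 7).
  Combine with x ≡ 6 (mod 8): since gcd(7, 8) = 1, we get a unique residue mod 56.
    Write x = 6 + 7·t and substitute into x ≡ 6 (mod 8): 7·t ≡ 6 − 6 = 0 (mod 8).
    The inverse of 7 mod 8 is 7 (since 7·7 = 49 = 6·8 + 1), so t ≡ 7·0 = 0 ≡ 0 (mod 8).
    Then x = 6 + 7·0 = 6, valid modulo lcm(7, 8) = 56: x ≡ 6 (mod 56).
  Combine with x ≡ 10 (mod 13): since gcd(56, 13) = 1, we get a unique residue mod 728.
    Write x = 6 + 56·t and substitute into x ≡ 10 (mod 13): 56·t ≡ 10 − 6 = 4 (mod 13).
    Reduce coefficients mod 13: 4·t ≡ 4 (mod 13).
    The inverse of 4 mod 13 is 10 (since 4·10 = 40 = 3·13 + 1), so t ≡ 10·4 = 40 ≡ 1 (mod 13).
    Then x = 6 + 56·1 = 62, valid modulo lcm(56, 13) = 728: x ≡ 62 (mod 728).
Verify: 62 mod 7 = 6 ✓, 62 mod 8 = 6 ✓, 62 mod 13 = 10 ✓.

x ≡ 62 (mod 728).


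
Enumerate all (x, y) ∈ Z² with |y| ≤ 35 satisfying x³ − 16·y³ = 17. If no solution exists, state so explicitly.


The equation is x³ - 16y³ = 17. For fixed y, x³ = 16·y³ + 17, so a solution requires the RHS to be a perfect cube.
Strategy: iterate y from -35 to 35, compute RHS = 16·y³ + 17, and check whether it is a (positive or negative) perfect cube.
Check small values of y:
  y = 0: RHS = 17 is not a perfect cube.
  y = 1: RHS = 33 is not a perfect cube.
  y = -1: RHS = 1 = (1)³ ⇒ x = 1 works.
  y = 2: RHS = 145 is not a perfect cube.
  y = -2: RHS = -111 is not a perfect cube.
  y = 3: RHS = 449 is not a perfect cube.
  y = -3: RHS = -415 is not a perfect cube.
Continuing the search up to |y| = 35 finds no further solutions beyond those listed.
Collected solutions: (1, -1).

Solutions (with |y| ≤ 35): (1, -1).


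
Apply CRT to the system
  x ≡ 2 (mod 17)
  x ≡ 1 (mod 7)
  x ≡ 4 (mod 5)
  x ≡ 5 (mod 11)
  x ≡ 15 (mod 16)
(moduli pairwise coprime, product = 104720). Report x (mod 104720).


Product of moduli M = 17 · 7 · 5 · 11 · 16 = 104720.
Merge one congruence at a time:
  Start: x ≡ 2 (mod 17).
  Combine with x ≡ 1 (mod 7); new modulus lcm = 119.
    Write x = 2 + 17·t and substitute into x ≡ 1 (mod 7): 17·t ≡ 1 − 2 = -1 (mod 7).
    Reduce coefficients mod 7: 3·t ≡ 6 (mod 7).
    The inverse of 3 mod 7 is 5 (since 3·5 = 15 = 2·7 + 1), so t ≡ 5·6 = 30 ≡ 2 (mod 7).
    Then x = 2 + 17·2 = 36, valid modulo lcm(17, 7) = 119: x ≡ 36 (mod 119).
  Combine with x ≡ 4 (mod 5); new modulus lcm = 595.
    Write x = 36 + 119·t and substitute into x ≡ 4 (mod 5): 119·t ≡ 4 − 36 = -32 (mod 5).
    Reduce coefficients mod 5: 4·t ≡ 3 (mod 5).
    The inverse of 4 mod 5 is 4 (since 4·4 = 16 = 3·5 + 1), so t ≡ 4·3 = 12 ≡ 2 (mod 5).
    Then x = 36 + 119·2 = 274, valid modulo lcm(119, 5) = 595: x ≡ 274 (mod 595).
  Combine with x ≡ 5 (mod 11); new modulus lcm = 6545.
    Write x = 274 + 595·t and substitute into x ≡ 5 (mod 11): 595·t ≡ 5 − 274 = -269 (mod 11).
    Reduce coefficients mod 11: 1·t ≡ 6 (mod 11).
    So t ≡ 6 (mod 11).
    Then x = 274 + 595·6 = 3844, valid modulo lcm(595, 11) = 6545: x ≡ 3844 (mod 6545).
  Combine with x ≡ 15 (mod 16); new modulus lcm = 104720.
    Write x = 3844 + 6545·t and substitute into x ≡ 15 (mod 16): 6545·t ≡ 15 − 3844 = -3829 (mod 16).
    Reduce coefficients mod 16: 1·t ≡ 11 (mod 16).
    So t ≡ 11 (mod 16).
    Then x = 3844 + 6545·11 = 75839, valid modulo lcm(6545, 16) = 104720: x ≡ 75839 (mod 104720).
Verify against each original: 75839 mod 17 = 2, 75839 mod 7 = 1, 75839 mod 5 = 4, 75839 mod 11 = 5, 75839 mod 16 = 15.

x ≡ 75839 (mod 104720).


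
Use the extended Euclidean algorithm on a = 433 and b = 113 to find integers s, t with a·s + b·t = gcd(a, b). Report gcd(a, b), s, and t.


Euclidean algorithm on (433, 113) — divide until remainder is 0:
  433 = 3 · 113 + 94
  113 = 1 · 94 + 19
  94 = 4 · 19 + 18
  19 = 1 · 18 + 1
  18 = 18 · 1 + 0
gcd(433, 113) = 1.
Track Bezout coefficients alongside the remainders: start with r₀ = 433 = a·1 + b·0 (s = 1, t = 0) and r₁ = 113 = a·0 + b·1 (s = 0, t = 1); each new remainder r_{k+1} = r_{k-1} − q_k·r_k inherits s_{k+1} = s_{k-1} − q_k·s_k, t_{k+1} = t_{k-1} − q_k·t_k, so r_k = a·s_k + b·t_k at every step:
  q = 3: r = 94, s = 1 − 3·0 = 1, t = 0 − 3·1 = -3  (check: 433·1 + 113·(-3) = 94)
  q = 1: r = 19, s = 0 − 1·1 = -1, t = 1 − 1·(-3) = 4  (check: 433·(-1) + 113·4 = 19)
  q = 4: r = 18, s = 1 − 4·(-1) = 5, t = -3 − 4·4 = -19  (check: 433·5 + 113·(-19) = 18)
  q = 1: r = 1, s = -1 − 1·5 = -6, t = 4 − 1·(-19) = 23  (check: 433·(-6) + 113·23 = 1)
The row with r = 1 (the gcd) gives the Bezout coefficients s = -6, t = 23.
Result: 433 · (-6) + 113 · (23) = 1.

gcd(433, 113) = 1; s = -6, t = 23 (check: 433·(-6) + 113·23 = 1).


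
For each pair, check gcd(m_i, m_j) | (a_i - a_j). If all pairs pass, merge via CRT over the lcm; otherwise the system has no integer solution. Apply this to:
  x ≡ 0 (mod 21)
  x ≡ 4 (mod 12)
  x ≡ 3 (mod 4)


Moduli 21, 12, 4 are not pairwise coprime, so CRT works modulo lcm(m_i) when all pairwise compatibility conditions hold.
Pairwise compatibility: gcd(m_i, m_j) must divide a_i - a_j for every pair.
Merge one congruence at a time:
  Start: x ≡ 0 (mod 21).
  Combine with x ≡ 4 (mod 12): gcd(21, 12) = 3, and 4 - 0 = 4 is NOT divisible by 3.
    ⇒ system is inconsistent (no integer solution).

No solution (the system is inconsistent).


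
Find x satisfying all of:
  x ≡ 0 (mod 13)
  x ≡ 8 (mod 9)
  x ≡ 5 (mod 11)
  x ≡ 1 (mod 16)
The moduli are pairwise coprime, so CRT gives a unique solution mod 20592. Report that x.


Product of moduli M = 13 · 9 · 11 · 16 = 20592.
Merge one congruence at a time:
  Start: x ≡ 0 (mod 13).
  Combine with x ≡ 8 (mod 9); new modulus lcm = 117.
    Write x = 0 + 13·t and substitute into x ≡ 8 (mod 9): 13·t ≡ 8 − 0 = 8 (mod 9).
    Reduce coefficients mod 9: 4·t ≡ 8 (mod 9).
    The inverse of 4 mod 9 is 7 (since 4·7 = 28 = 3·9 + 1), so t ≡ 7·8 = 56 ≡ 2 (mod 9).
    Then x = 0 + 13·2 = 26, valid modulo lcm(13, 9) = 117: x ≡ 26 (mod 117).
  Combine with x ≡ 5 (mod 11); new modulus lcm = 1287.
    Write x = 26 + 117·t and substitute into x ≡ 5 (mod 11): 117·t ≡ 5 − 26 = -21 (mod 11).
    Reduce coefficients mod 11: 7·t ≡ 1 (mod 11).
    The inverse of 7 mod 11 is 8 (since 7·8 = 56 = 5·11 + 1), so t ≡ 8·1 = 8 ≡ 8 (mod 11).
    Then x = 26 + 117·8 = 962, valid modulo lcm(117, 11) = 1287: x ≡ 962 (mod 1287).
  Combine with x ≡ 1 (mod 16); new modulus lcm = 20592.
    Write x = 962 + 1287·t and substitute into x ≡ 1 (mod 16): 1287·t ≡ 1 − 962 = -961 (mod 16).
    Reduce coefficients mod 16: 7·t ≡ 15 (mod 16).
    The inverse of 7 mod 16 is 7 (since 7·7 = 49 = 3·16 + 1), so t ≡ 7·15 = 105 ≡ 9 (mod 16).
    Then x = 962 + 1287·9 = 12545, valid modulo lcm(1287, 16) = 20592: x ≡ 12545 (mod 20592).
Verify against each original: 12545 mod 13 = 0, 12545 mod 9 = 8, 12545 mod 11 = 5, 12545 mod 16 = 1.

x ≡ 12545 (mod 20592).


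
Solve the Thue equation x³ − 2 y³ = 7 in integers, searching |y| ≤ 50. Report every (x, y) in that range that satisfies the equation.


The equation is x³ - 2y³ = 7. For fixed y, x³ = 2·y³ + 7, so a solution requires the RHS to be a perfect cube.
Strategy: iterate y from -50 to 50, compute RHS = 2·y³ + 7, and check whether it is a (positive or negative) perfect cube.
Check small values of y:
  y = 0: RHS = 7 is not a perfect cube.
  y = 1: RHS = 9 is not a perfect cube.
  y = -1: RHS = 5 is not a perfect cube.
  y = 2: RHS = 23 is not a perfect cube.
  y = -2: RHS = -9 is not a perfect cube.
  y = 3: RHS = 61 is not a perfect cube.
  y = -3: RHS = -47 is not a perfect cube.
Continuing the search up to |y| = 50 finds no solutions either.
No (x, y) in the scanned range satisfies the equation.

No integer solutions with |y| ≤ 50.


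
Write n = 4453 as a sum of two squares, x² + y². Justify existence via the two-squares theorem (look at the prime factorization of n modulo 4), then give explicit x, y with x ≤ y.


Step 1: Factor n = 4453 = 61 · 73.
Step 2: Check the mod-4 condition on each prime factor: 61 ≡ 1 (mod 4), exponent 1; 73 ≡ 1 (mod 4), exponent 1.
All primes ≡ 3 (mod 4) appear to even exponent (or don't appear), so by the two-squares theorem n IS expressible as a sum of two squares.
Step 3: Build a representation. Here n = 61 · 73 is a product of primes ≡ 1 (mod 4). Each prime p ≡ 1 (mod 4) is itself a sum of two squares; find a² by testing p − a² for a perfect square:
  61: 61 − 1² = 60, 61 − 2² = 57, 61 − 3² = 52, 61 − 4² = 45, 61 − 5² = 36 = 6² ⇒ 61 = 5² + 6².
  73: 73 − 1² = 72, 73 − 2² = 69, 73 − 3² = 64 = 8² ⇒ 73 = 3² + 8².
  Combine using the Brahmagupta–Fibonacci identity (a² + b²)(c² + d²) = (ac − bd)² + (ad + bc)² = (ac + bd)² + (ad − bc)²:
  61 · 73 = 4453: from (5² + 6²)(3² + 8²), take (5·3 − 6·8, 5·8 + 6·3) = (15 − 48, 40 + 18) = (-33, 58); dropping signs (only squares matter) gives (33, 58); check 33² + 58² = 1089 + 3364 = 4453 ✓.
Step 4: Order so x ≤ y and verify: 33² + 58² = 1089 + 3364 = 4453 = n. ✓

n = 4453 = 33² + 58² (one valid representation with x ≤ y).


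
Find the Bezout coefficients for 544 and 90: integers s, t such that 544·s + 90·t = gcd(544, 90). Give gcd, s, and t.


Euclidean algorithm on (544, 90) — divide until remainder is 0:
  544 = 6 · 90 + 4
  90 = 22 · 4 + 2
  4 = 2 · 2 + 0
gcd(544, 90) = 2.
Track Bezout coefficients alongside the remainders: start with r₀ = 544 = a·1 + b·0 (s = 1, t = 0) and r₁ = 90 = a·0 + b·1 (s = 0, t = 1); each new remainder r_{k+1} = r_{k-1} − q_k·r_k inherits s_{k+1} = s_{k-1} − q_k·s_k, t_{k+1} = t_{k-1} − q_k·t_k, so r_k = a·s_k + b·t_k at every step:
  q = 6: r = 4, s = 1 − 6·0 = 1, t = 0 − 6·1 = -6  (check: 544·1 + 90·(-6) = 4)
  q = 22: r = 2, s = 0 − 22·1 = -22, t = 1 − 22·(-6) = 133  (check: 544·(-22) + 90·133 = 2)
The row with r = 2 (the gcd) gives the Bezout coefficients s = -22, t = 133.
Result: 544 · (-22) + 90 · (133) = 2.

gcd(544, 90) = 2; s = -22, t = 133 (check: 544·(-22) + 90·133 = 2).


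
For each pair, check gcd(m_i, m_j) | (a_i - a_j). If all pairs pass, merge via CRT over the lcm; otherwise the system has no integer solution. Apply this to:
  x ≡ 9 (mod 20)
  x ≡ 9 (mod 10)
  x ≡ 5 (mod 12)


Moduli 20, 10, 12 are not pairwise coprime, so CRT works modulo lcm(m_i) when all pairwise compatibility conditions hold.
Pairwise compatibility: gcd(m_i, m_j) must divide a_i - a_j for every pair.
Merge one congruence at a time:
  Start: x ≡ 9 (mod 20).
  Combine with x ≡ 9 (mod 10): gcd(20, 10) = 10; 9 - 9 = 0, which IS divisible by 10, so compatible.
    Write x = 9 + 20·t and substitute into x ≡ 9 (mod 10): 20·t ≡ 9 − 9 = 0 (mod 10).
    Divide the congruence (and modulus) by g = 10: 2·t ≡ 0 (mod 1).
    Modulo 1 every t works; take t = 0.
    Then x = 9 + 20·0 = 9, valid modulo lcm(20, 10) = 20: x ≡ 9 (mod 20).
  Combine with x ≡ 5 (mod 12): gcd(20, 12) = 4; 5 - 9 = -4, which IS divisible by 4, so compatible.
    Write x = 9 + 20·t and substitute into x ≡ 5 (mod 12): 20·t ≡ 5 − 9 = -4 (mod 12).
    Divide the congruence (and modulus) by g = 4: 5·t ≡ -1 (mod 3).
    Reduce coefficients mod 3: 2·t ≡ 2 (mod 3).
    The inverse of 2 mod 3 is 2 (since 2·2 = 4 = 1·3 + 1), so t ≡ 2·2 = 4 ≡ 1 (mod 3).
    Then x = 9 + 20·1 = 29, valid modulo lcm(20, 12) = 60: x ≡ 29 (mod 60).
Verify: 29 mod 20 = 9, 29 mod 10 = 9, 29 mod 12 = 5.

x ≡ 29 (mod 60).


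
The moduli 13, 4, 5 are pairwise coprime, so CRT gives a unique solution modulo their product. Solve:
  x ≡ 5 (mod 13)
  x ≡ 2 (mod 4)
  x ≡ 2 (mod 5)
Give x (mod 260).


Moduli 13, 4, 5 are pairwise coprime; by CRT there is a unique solution modulo M = 13 · 4 · 5 = 260.
Solve pairwise, accumulating the modulus:
  Start with x ≡ 5 (mod 13).
  Combine with x ≡ 2 (mod 4): since gcd(13, 4) = 1, we get a unique residue mod 52.
    Write x = 5 + 13·t and substitute into x ≡ 2 (mod 4): 13·t ≡ 2 − 5 = -3 (mod 4).
    Reduce coefficients mod 4: 1·t ≡ 1 (mod 4).
    So t ≡ 1 (mod 4).
    Then x = 5 + 13·1 = 18, valid modulo lcm(13, 4) = 52: x ≡ 18 (mod 52).
  Combine with x ≡ 2 (mod 5): since gcd(52, 5) = 1, we get a unique residue mod 260.
    Write x = 18 + 52·t and substitute into x ≡ 2 (mod 5): 52·t ≡ 2 − 18 = -16 (mod 5).
    Reduce coefficients mod 5: 2·t ≡ 4 (mod 5).
    The inverse of 2 mod 5 is 3 (since 2·3 = 6 = 1·5 + 1), so t ≡ 3·4 = 12 ≡ 2 (mod 5).
    Then x = 18 + 52·2 = 122, valid modulo lcm(52, 5) = 260: x ≡ 122 (mod 260).
Verify: 122 mod 13 = 5 ✓, 122 mod 4 = 2 ✓, 122 mod 5 = 2 ✓.

x ≡ 122 (mod 260).


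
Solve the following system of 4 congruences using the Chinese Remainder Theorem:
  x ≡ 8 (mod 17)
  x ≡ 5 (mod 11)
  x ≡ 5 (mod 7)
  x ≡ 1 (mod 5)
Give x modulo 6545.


Product of moduli M = 17 · 11 · 7 · 5 = 6545.
Merge one congruence at a time:
  Start: x ≡ 8 (mod 17).
  Combine with x ≡ 5 (mod 11); new modulus lcm = 187.
    Write x = 8 + 17·t and substitute into x ≡ 5 (mod 11): 17·t ≡ 5 − 8 = -3 (mod 11).
    Reduce coefficients mod 11: 6·t ≡ 8 (mod 11).
    The inverse of 6 mod 11 is 2 (since 6·2 = 12 = 1·11 + 1), so t ≡ 2·8 = 16 ≡ 5 (mod 11).
    Then x = 8 + 17·5 = 93, valid modulo lcm(17, 11) = 187: x ≡ 93 (mod 187).
  Combine with x ≡ 5 (mod 7); new modulus lcm = 1309.
    Write x = 93 + 187·t and substitute into x ≡ 5 (mod 7): 187·t ≡ 5 − 93 = -88 (mod 7).
    Reduce coefficients mod 7: 5·t ≡ 3 (mod 7).
    The inverse of 5 mod 7 is 3 (since 5·3 = 15 = 2·7 + 1), so t ≡ 3·3 = 9 ≡ 2 (mod 7).
    Then x = 93 + 187·2 = 467, valid modulo lcm(187, 7) = 1309: x ≡ 467 (mod 1309).
  Combine with x ≡ 1 (mod 5); new modulus lcm = 6545.
    Write x = 467 + 1309·t and substitute into x ≡ 1 (mod 5): 1309·t ≡ 1 − 467 = -466 (mod 5).
    Reduce coefficients mod 5: 4·t ≡ 4 (mod 5).
    The inverse of 4 mod 5 is 4 (since 4·4 = 16 = 3·5 + 1), so t ≡ 4·4 = 16 ≡ 1 (mod 5).
    Then x = 467 + 1309·1 = 1776, valid modulo lcm(1309, 5) = 6545: x ≡ 1776 (mod 6545).
Verify against each original: 1776 mod 17 = 8, 1776 mod 11 = 5, 1776 mod 7 = 5, 1776 mod 5 = 1.

x ≡ 1776 (mod 6545).


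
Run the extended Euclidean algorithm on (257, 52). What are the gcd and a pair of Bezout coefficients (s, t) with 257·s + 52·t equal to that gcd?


Euclidean algorithm on (257, 52) — divide until remainder is 0:
  257 = 4 · 52 + 49
  52 = 1 · 49 + 3
  49 = 16 · 3 + 1
  3 = 3 · 1 + 0
gcd(257, 52) = 1.
Track Bezout coefficients alongside the remainders: start with r₀ = 257 = a·1 + b·0 (s = 1, t = 0) and r₁ = 52 = a·0 + b·1 (s = 0, t = 1); each new remainder r_{k+1} = r_{k-1} − q_k·r_k inherits s_{k+1} = s_{k-1} − q_k·s_k, t_{k+1} = t_{k-1} − q_k·t_k, so r_k = a·s_k + b·t_k at every step:
  q = 4: r = 49, s = 1 − 4·0 = 1, t = 0 − 4·1 = -4  (check: 257·1 + 52·(-4) = 49)
  q = 1: r = 3, s = 0 − 1·1 = -1, t = 1 − 1·(-4) = 5  (check: 257·(-1) + 52·5 = 3)
  q = 16: r = 1, s = 1 − 16·(-1) = 17, t = -4 − 16·5 = -84  (check: 257·17 + 52·(-84) = 1)
The row with r = 1 (the gcd) gives the Bezout coefficients s = 17, t = -84.
Result: 257 · (17) + 52 · (-84) = 1.

gcd(257, 52) = 1; s = 17, t = -84 (check: 257·17 + 52·(-84) = 1).


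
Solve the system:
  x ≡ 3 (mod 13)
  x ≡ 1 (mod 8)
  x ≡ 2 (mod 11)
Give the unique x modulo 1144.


Moduli 13, 8, 11 are pairwise coprime; by CRT there is a unique solution modulo M = 13 · 8 · 11 = 1144.
Solve pairwise, accumulating the modulus:
  Start with x ≡ 3 (mod 13).
  Combine with x ≡ 1 (mod 8): since gcd(13, 8) = 1, we get a unique residue mod 104.
    Write x = 3 + 13·t and substitute into x ≡ 1 (mod 8): 13·t ≡ 1 − 3 = -2 (mod 8).
    Reduce coefficients mod 8: 5·t ≡ 6 (mod 8).
    The inverse of 5 mod 8 is 5 (since 5·5 = 25 = 3·8 + 1), so t ≡ 5·6 = 30 ≡ 6 (mod 8).
    Then x = 3 + 13·6 = 81, valid modulo lcm(13, 8) = 104: x ≡ 81 (mod 104).
  Combine with x ≡ 2 (mod 11): since gcd(104, 11) = 1, we get a unique residue mod 1144.
    Write x = 81 + 104·t and substitute into x ≡ 2 (mod 11): 104·t ≡ 2 − 81 = -79 (mod 11).
    Reduce coefficients mod 11: 5·t ≡ 9 (mod 11).
    The inverse of 5 mod 11 is 9 (since 5·9 = 45 = 4·11 + 1), so t ≡ 9·9 = 81 ≡ 4 (mod 11).
    Then x = 81 + 104·4 = 497, valid modulo lcm(104, 11) = 1144: x ≡ 497 (mod 1144).
Verify: 497 mod 13 = 3 ✓, 497 mod 8 = 1 ✓, 497 mod 11 = 2 ✓.

x ≡ 497 (mod 1144).


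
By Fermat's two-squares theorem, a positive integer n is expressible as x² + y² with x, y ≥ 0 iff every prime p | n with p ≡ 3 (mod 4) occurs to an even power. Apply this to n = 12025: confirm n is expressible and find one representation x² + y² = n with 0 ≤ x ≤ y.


Step 1: Factor n = 12025 = 5^2 · 13 · 37.
Step 2: Check the mod-4 condition on each prime factor: 5 ≡ 1 (mod 4), exponent 2; 13 ≡ 1 (mod 4), exponent 1; 37 ≡ 1 (mod 4), exponent 1.
All primes ≡ 3 (mod 4) appear to even exponent (or don't appear), so by the two-squares theorem n IS expressible as a sum of two squares.
Step 3: Build a representation. Group n = k² · m with k = 5 and m = 13 · 37 = 481 (a product of primes ≡ 1 (mod 4)); a representation of m scales to one of n via (k·x)² + (k·y)² = k²(x² + y²). Each prime p ≡ 1 (mod 4) is itself a sum of two squares; find a² by testing p − a² for a perfect square:
  13: 13 − 1² = 12, 13 − 2² = 9 = 3² ⇒ 13 = 2² + 3².
  37: 37 − 1² = 36 = 6² ⇒ 37 = 1² + 6².
  Combine using the Brahmagupta–Fibonacci identity (a² + b²)(c² + d²) = (ac − bd)² + (ad + bc)² = (ac + bd)² + (ad − bc)²:
  13 · 37 = 481: from (2² + 3²)(1² + 6²), take (2·1 − 3·6, 2·6 + 3·1) = (2 − 18, 12 + 3) = (-16, 15); dropping signs (only squares matter) gives (16, 15); check 16² + 15² = 256 + 225 = 481 ✓.
  Scale by k = 5: (5·16, 5·15) = (80, 75).
Step 4: Order so x ≤ y and verify: 75² + 80² = 5625 + 6400 = 12025 = n. ✓

n = 12025 = 75² + 80² (one valid representation with x ≤ y).


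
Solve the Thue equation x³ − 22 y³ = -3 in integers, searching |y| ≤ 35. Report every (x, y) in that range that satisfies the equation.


The equation is x³ - 22y³ = -3. For fixed y, x³ = 22·y³ − 3, so a solution requires the RHS to be a perfect cube.
Strategy: iterate y from -35 to 35, compute RHS = 22·y³ − 3, and check whether it is a (positive or negative) perfect cube.
Check small values of y:
  y = 0: RHS = -3 is not a perfect cube.
  y = 1: RHS = 19 is not a perfect cube.
  y = -1: RHS = -25 is not a perfect cube.
  y = 2: RHS = 173 is not a perfect cube.
  y = -2: RHS = -179 is not a perfect cube.
  y = 3: RHS = 591 is not a perfect cube.
  y = -3: RHS = -597 is not a perfect cube.
Continuing the search up to |y| = 35 finds no solutions either.
No (x, y) in the scanned range satisfies the equation.

No integer solutions with |y| ≤ 35.


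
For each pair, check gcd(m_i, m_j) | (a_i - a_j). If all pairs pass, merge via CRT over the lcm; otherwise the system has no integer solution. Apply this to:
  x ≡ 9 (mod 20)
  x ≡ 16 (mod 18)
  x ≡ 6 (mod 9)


Moduli 20, 18, 9 are not pairwise coprime, so CRT works modulo lcm(m_i) when all pairwise compatibility conditions hold.
Pairwise compatibility: gcd(m_i, m_j) must divide a_i - a_j for every pair.
Merge one congruence at a time:
  Start: x ≡ 9 (mod 20).
  Combine with x ≡ 16 (mod 18): gcd(20, 18) = 2, and 16 - 9 = 7 is NOT divisible by 2.
    ⇒ system is inconsistent (no integer solution).

No solution (the system is inconsistent).


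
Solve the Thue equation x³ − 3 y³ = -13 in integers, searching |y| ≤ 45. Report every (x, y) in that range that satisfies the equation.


The equation is x³ - 3y³ = -13. For fixed y, x³ = 3·y³ − 13, so a solution requires the RHS to be a perfect cube.
Strategy: iterate y from -45 to 45, compute RHS = 3·y³ − 13, and check whether it is a (positive or negative) perfect cube.
Check small values of y:
  y = 0: RHS = -13 is not a perfect cube.
  y = 1: RHS = -10 is not a perfect cube.
  y = -1: RHS = -16 is not a perfect cube.
  y = 2: RHS = 11 is not a perfect cube.
  y = -2: RHS = -37 is not a perfect cube.
  y = 3: RHS = 68 is not a perfect cube.
  y = -3: RHS = -94 is not a perfect cube.
Continuing the search up to |y| = 45 finds no solutions either.
No (x, y) in the scanned range satisfies the equation.

No integer solutions with |y| ≤ 45.


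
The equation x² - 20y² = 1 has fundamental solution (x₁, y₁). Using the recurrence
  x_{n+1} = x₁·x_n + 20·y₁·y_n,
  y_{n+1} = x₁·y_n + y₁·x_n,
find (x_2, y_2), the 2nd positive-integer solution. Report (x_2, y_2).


Step 1: Find the fundamental solution (x₁, y₁) of x² - 20y² = 1.
  Expand √20 as a continued fraction. a₀ = ⌊√20⌋ = 4; iterate m_{k+1} = d_k·a_k − m_k, d_{k+1} = (20 − m_{k+1}²)/d_k, a_{k+1} = ⌊(a₀ + m_{k+1})/d_{k+1}⌋ (starting m₀ = 0, d₀ = 1), with convergents p_k = a_k·p_{k-1} + p_{k-2}, q_k = a_k·q_{k-1} + q_{k-2} (p₋₁ = 1, q₋₁ = 0):
  k = 0: a₀ = 4; p₀/q₀ = 4/1; p₀² − 20·q₀² = 16 − 20 = -4.
  k = 1: m = 4, d = 4, a = ⌊(4 + 4)/4⌋ = 2; p/q = (2·4 + 1)/(2·1 + 0) = 9/2; p² − 20·q² = 81 − 80 = 1.
  The first convergent with p² − 20·q² = 1 gives the fundamental solution (x₁, y₁) = (9, 2).
Step 2: Apply the recurrence (x_{n+1}, y_{n+1}) = (x₁x_n + 20y₁y_n, x₁y_n + y₁x_n) repeatedly.
  From (x_1, y_1) = (9, 2): x_2 = 9·9 + 20·2·2 = 161; y_2 = 9·2 + 2·9 = 36.
Step 3: Verify x_2² - 20·y_2² = 25921 - 25920 = 1 (should be 1). ✓

(x_1, y_1) = (9, 2); (x_2, y_2) = (161, 36).


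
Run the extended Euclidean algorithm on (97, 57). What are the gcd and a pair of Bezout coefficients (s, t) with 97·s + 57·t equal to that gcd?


Euclidean algorithm on (97, 57) — divide until remainder is 0:
  97 = 1 · 57 + 40
  57 = 1 · 40 + 17
  40 = 2 · 17 + 6
  17 = 2 · 6 + 5
  6 = 1 · 5 + 1
  5 = 5 · 1 + 0
gcd(97, 57) = 1.
Track Bezout coefficients alongside the remainders: start with r₀ = 97 = a·1 + b·0 (s = 1, t = 0) and r₁ = 57 = a·0 + b·1 (s = 0, t = 1); each new remainder r_{k+1} = r_{k-1} − q_k·r_k inherits s_{k+1} = s_{k-1} − q_k·s_k, t_{k+1} = t_{k-1} − q_k·t_k, so r_k = a·s_k + b·t_k at every step:
  q = 1: r = 40, s = 1 − 1·0 = 1, t = 0 − 1·1 = -1  (check: 97·1 + 57·(-1) = 40)
  q = 1: r = 17, s = 0 − 1·1 = -1, t = 1 − 1·(-1) = 2  (check: 97·(-1) + 57·2 = 17)
  q = 2: r = 6, s = 1 − 2·(-1) = 3, t = -1 − 2·2 = -5  (check: 97·3 + 57·(-5) = 6)
  q = 2: r = 5, s = -1 − 2·3 = -7, t = 2 − 2·(-5) = 12  (check: 97·(-7) + 57·12 = 5)
  q = 1: r = 1, s = 3 − 1·(-7) = 10, t = -5 − 1·12 = -17  (check: 97·10 + 57·(-17) = 1)
The row with r = 1 (the gcd) gives the Bezout coefficients s = 10, t = -17.
Result: 97 · (10) + 57 · (-17) = 1.

gcd(97, 57) = 1; s = 10, t = -17 (check: 97·10 + 57·(-17) = 1).


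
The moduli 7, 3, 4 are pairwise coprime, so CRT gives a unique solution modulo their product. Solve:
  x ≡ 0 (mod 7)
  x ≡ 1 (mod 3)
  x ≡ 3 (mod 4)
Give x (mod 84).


Moduli 7, 3, 4 are pairwise coprime; by CRT there is a unique solution modulo M = 7 · 3 · 4 = 84.
Solve pairwise, accumulating the modulus:
  Start with x ≡ 0 (mod 7).
  Combine with x ≡ 1 (mod 3): since gcd(7, 3) = 1, we get a unique residue mod 21.
    Write x = 0 + 7·t and substitute into x ≡ 1 (mod 3): 7·t ≡ 1 − 0 = 1 (mod 3).
    Reduce coefficients mod 3: 1·t ≡ 1 (mod 3).
    So t ≡ 1 (mod 3).
    Then x = 0 + 7·1 = 7, valid modulo lcm(7, 3) = 21: x ≡ 7 (mod 21).
  Combine with x ≡ 3 (mod 4): since gcd(21, 4) = 1, we get a unique residue mod 84.
    Write x = 7 + 21·t and substitute into x ≡ 3 (mod 4): 21·t ≡ 3 − 7 = -4 (mod 4).
    Reduce coefficients mod 4: 1·t ≡ 0 (mod 4).
    So t ≡ 0 (mod 4).
    Then x = 7 + 21·0 = 7, valid modulo lcm(21, 4) = 84: x ≡ 7 (mod 84).
Verify: 7 mod 7 = 0 ✓, 7 mod 3 = 1 ✓, 7 mod 4 = 3 ✓.

x ≡ 7 (mod 84).


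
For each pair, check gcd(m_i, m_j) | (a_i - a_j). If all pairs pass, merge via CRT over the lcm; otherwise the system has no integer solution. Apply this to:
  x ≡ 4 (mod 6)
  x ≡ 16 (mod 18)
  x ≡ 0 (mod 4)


Moduli 6, 18, 4 are not pairwise coprime, so CRT works modulo lcm(m_i) when all pairwise compatibility conditions hold.
Pairwise compatibility: gcd(m_i, m_j) must divide a_i - a_j for every pair.
Merge one congruence at a time:
  Start: x ≡ 4 (mod 6).
  Combine with x ≡ 16 (mod 18): gcd(6, 18) = 6; 16 - 4 = 12, which IS divisible by 6, so compatible.
    Write x = 4 + 6·t and substitute into x ≡ 16 (mod 18): 6·t ≡ 16 − 4 = 12 (mod 18).
    Divide the congruence (and modulus) by g = 6: 1·t ≡ 2 (mod 3).
    So t ≡ 2 (mod 3).
    Then x = 4 + 6·2 = 16, valid modulo lcm(6, 18) = 18: x ≡ 16 (mod 18).
  Combine with x ≡ 0 (mod 4): gcd(18, 4) = 2; 0 - 16 = -16, which IS divisible by 2, so compatible.
    Write x = 16 + 18·t and substitute into x ≡ 0 (mod 4): 18·t ≡ 0 − 16 = -16 (mod 4).
    Divide the congruence (and modulus) by g = 2: 9·t ≡ -8 (mod 2).
    Reduce coefficients mod 2: 1·t ≡ 0 (mod 2).
    So t ≡ 0 (mod 2).
    Then x = 16 + 18·0 = 16, valid modulo lcm(18, 4) = 36: x ≡ 16 (mod 36).
Verify: 16 mod 6 = 4, 16 mod 18 = 16, 16 mod 4 = 0.

x ≡ 16 (mod 36).


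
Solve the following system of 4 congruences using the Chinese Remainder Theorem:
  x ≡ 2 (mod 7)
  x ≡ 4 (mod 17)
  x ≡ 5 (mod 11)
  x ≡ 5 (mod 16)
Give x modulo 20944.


Product of moduli M = 7 · 17 · 11 · 16 = 20944.
Merge one congruence at a time:
  Start: x ≡ 2 (mod 7).
  Combine with x ≡ 4 (mod 17); new modulus lcm = 119.
    Write x = 2 + 7·t and substitute into x ≡ 4 (mod 17): 7·t ≡ 4 − 2 = 2 (mod 17).
    The inverse of 7 mod 17 is 5 (since 7·5 = 35 = 2·17 + 1), so t ≡ 5·2 = 10 ≡ 10 (mod 17).
    Then x = 2 + 7·10 = 72, valid modulo lcm(7, 17) = 119: x ≡ 72 (mod 119).
  Combine with x ≡ 5 (mod 11); new modulus lcm = 1309.
    Write x = 72 + 119·t and substitute into x ≡ 5 (mod 11): 119·t ≡ 5 − 72 = -67 (mod 11).
    Reduce coefficients mod 11: 9·t ≡ 10 (mod 11).
    The inverse of 9 mod 11 is 5 (since 9·5 = 45 = 4·11 + 1), so t ≡ 5·10 = 50 ≡ 6 (mod 11).
    Then x = 72 + 119·6 = 786, valid modulo lcm(119, 11) = 1309: x ≡ 786 (mod 1309).
  Combine with x ≡ 5 (mod 16); new modulus lcm = 20944.
    Write x = 786 + 1309·t and substitute into x ≡ 5 (mod 16): 1309·t ≡ 5 − 786 = -781 (mod 16).
    Reduce coefficients mod 16: 13·t ≡ 3 (mod 16).
    The inverse of 13 mod 16 is 5 (since 13·5 = 65 = 4·16 + 1), so t ≡ 5·3 = 15 ≡ 15 (mod 16).
    Then x = 786 + 1309·15 = 20421, valid modulo lcm(1309, 16) = 20944: x ≡ 20421 (mod 20944).
Verify against each original: 20421 mod 7 = 2, 20421 mod 17 = 4, 20421 mod 11 = 5, 20421 mod 16 = 5.

x ≡ 20421 (mod 20944).


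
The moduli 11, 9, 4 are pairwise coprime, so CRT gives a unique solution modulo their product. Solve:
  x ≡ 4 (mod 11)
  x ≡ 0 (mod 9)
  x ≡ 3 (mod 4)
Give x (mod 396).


Moduli 11, 9, 4 are pairwise coprime; by CRT there is a unique solution modulo M = 11 · 9 · 4 = 396.
Solve pairwise, accumulating the modulus:
  Start with x ≡ 4 (mod 11).
  Combine with x ≡ 0 (mod 9): since gcd(11, 9) = 1, we get a unique residue mod 99.
    Write x = 4 + 11·t and substitute into x ≡ 0 (mod 9): 11·t ≡ 0 − 4 = -4 (mod 9).
    Reduce coefficients mod 9: 2·t ≡ 5 (mod 9).
    The inverse of 2 mod 9 is 5 (since 2·5 = 10 = 1·9 + 1), so t ≡ 5·5 = 25 ≡ 7 (mod 9).
    Then x = 4 + 11·7 = 81, valid modulo lcm(11, 9) = 99: x ≡ 81 (mod 99).
  Combine with x ≡ 3 (mod 4): since gcd(99, 4) = 1, we get a unique residue mod 396.
    Write x = 81 + 99·t and substitute into x ≡ 3 (mod 4): 99·t ≡ 3 − 81 = -78 (mod 4).
    Reduce coefficients mod 4: 3·t ≡ 2 (mod 4).
    The inverse of 3 mod 4 is 3 (since 3·3 = 9 = 2·4 + 1), so t ≡ 3·2 = 6 ≡ 2 (mod 4).
    Then x = 81 + 99·2 = 279, valid modulo lcm(99, 4) = 396: x ≡ 279 (mod 396).
Verify: 279 mod 11 = 4 ✓, 279 mod 9 = 0 ✓, 279 mod 4 = 3 ✓.

x ≡ 279 (mod 396).


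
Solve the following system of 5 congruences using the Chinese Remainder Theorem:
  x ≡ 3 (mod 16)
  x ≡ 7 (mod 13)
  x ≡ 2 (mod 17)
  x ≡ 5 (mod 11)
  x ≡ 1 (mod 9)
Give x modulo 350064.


Product of moduli M = 16 · 13 · 17 · 11 · 9 = 350064.
Merge one congruence at a time:
  Start: x ≡ 3 (mod 16).
  Combine with x ≡ 7 (mod 13); new modulus lcm = 208.
    Write x = 3 + 16·t and substitute into x ≡ 7 (mod 13): 16·t ≡ 7 − 3 = 4 (mod 13).
    Reduce coefficients mod 13: 3·t ≡ 4 (mod 13).
    The inverse of 3 mod 13 is 9 (since 3·9 = 27 = 2·13 + 1), so t ≡ 9·4 = 36 ≡ 10 (mod 13).
    Then x = 3 + 16·10 = 163, valid modulo lcm(16, 13) = 208: x ≡ 163 (mod 208).
  Combine with x ≡ 2 (mod 17); new modulus lcm = 3536.
    Write x = 163 + 208·t and substitute into x ≡ 2 (mod 17): 208·t ≡ 2 − 163 = -161 (mod 17).
    Reduce coefficients mod 17: 4·t ≡ 9 (mod 17).
    The inverse of 4 mod 17 is 13 (since 4·13 = 52 = 3·17 + 1), so t ≡ 13·9 = 117 ≡ 15 (mod 17).
    Then x = 163 + 208·15 = 3283, valid modulo lcm(208, 17) = 3536: x ≡ 3283 (mod 3536).
  Combine with x ≡ 5 (mod 11); new modulus lcm = 38896.
    Write x = 3283 + 3536·t and substitute into x ≡ 5 (mod 11): 3536·t ≡ 5 − 3283 = -3278 (mod 11).
    Reduce coefficients mod 11: 5·t ≡ 0 (mod 11).
    The inverse of 5 mod 11 is 9 (since 5·9 = 45 = 4·11 + 1), so t ≡ 9·0 = 0 ≡ 0 (mod 11).
    Then x = 3283 + 3536·0 = 3283, valid modulo lcm(3536, 11) = 38896: x ≡ 3283 (mod 38896).
  Combine with x ≡ 1 (mod 9); new modulus lcm = 350064.
    Write x = 3283 + 38896·t and substitute into x ≡ 1 (mod 9): 38896·t ≡ 1 − 3283 = -3282 (mod 9).
    Reduce coefficients mod 9: 7·t ≡ 3 (mod 9).
    The inverse of 7 mod 9 is 4 (since 7·4 = 28 = 3·9 + 1), so t ≡ 4·3 = 12 ≡ 3 (mod 9).
    Then x = 3283 + 38896·3 = 119971, valid modulo lcm(38896, 9) = 350064: x ≡ 119971 (mod 350064).
Verify against each original: 119971 mod 16 = 3, 119971 mod 13 = 7, 119971 mod 17 = 2, 119971 mod 11 = 5, 119971 mod 9 = 1.

x ≡ 119971 (mod 350064).


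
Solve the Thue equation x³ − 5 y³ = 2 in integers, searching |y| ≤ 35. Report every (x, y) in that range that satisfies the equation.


The equation is x³ - 5y³ = 2. For fixed y, x³ = 5·y³ + 2, so a solution requires the RHS to be a perfect cube.
Strategy: iterate y from -35 to 35, compute RHS = 5·y³ + 2, and check whether it is a (positive or negative) perfect cube.
Check small values of y:
  y = 0: RHS = 2 is not a perfect cube.
  y = 1: RHS = 7 is not a perfect cube.
  y = -1: RHS = -3 is not a perfect cube.
  y = 2: RHS = 42 is not a perfect cube.
  y = -2: RHS = -38 is not a perfect cube.
  y = 3: RHS = 137 is not a perfect cube.
  y = -3: RHS = -133 is not a perfect cube.
Continuing the search up to |y| = 35 finds no solutions either.
No (x, y) in the scanned range satisfies the equation.

No integer solutions with |y| ≤ 35.


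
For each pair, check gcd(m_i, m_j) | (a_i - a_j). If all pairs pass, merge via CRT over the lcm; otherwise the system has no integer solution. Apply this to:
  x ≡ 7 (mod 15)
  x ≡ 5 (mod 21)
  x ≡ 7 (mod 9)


Moduli 15, 21, 9 are not pairwise coprime, so CRT works modulo lcm(m_i) when all pairwise compatibility conditions hold.
Pairwise compatibility: gcd(m_i, m_j) must divide a_i - a_j for every pair.
Merge one congruence at a time:
  Start: x ≡ 7 (mod 15).
  Combine with x ≡ 5 (mod 21): gcd(15, 21) = 3, and 5 - 7 = -2 is NOT divisible by 3.
    ⇒ system is inconsistent (no integer solution).

No solution (the system is inconsistent).


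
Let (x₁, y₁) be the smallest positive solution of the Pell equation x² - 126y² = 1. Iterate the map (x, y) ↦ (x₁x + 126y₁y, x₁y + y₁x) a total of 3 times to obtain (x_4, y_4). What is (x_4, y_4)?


Step 1: Find the fundamental solution (x₁, y₁) of x² - 126y² = 1.
  Expand √126 as a continued fraction. a₀ = ⌊√126⌋ = 11; iterate m_{k+1} = d_k·a_k − m_k, d_{k+1} = (126 − m_{k+1}²)/d_k, a_{k+1} = ⌊(a₀ + m_{k+1})/d_{k+1}⌋ (starting m₀ = 0, d₀ = 1), with convergents p_k = a_k·p_{k-1} + p_{k-2}, q_k = a_k·q_{k-1} + q_{k-2} (p₋₁ = 1, q₋₁ = 0):
  k = 0: a₀ = 11; p₀/q₀ = 11/1; p₀² − 126·q₀² = 121 − 126 = -5.
  k = 1: m = 11, d = 5, a = ⌊(11 + 11)/5⌋ = 4; p/q = (4·11 + 1)/(4·1 + 0) = 45/4; p² − 126·q² = 2025 − 2016 = 9.
  k = 2: m = 9, d = 9, a = ⌊(11 + 9)/9⌋ = 2; p/q = (2·45 + 11)/(2·4 + 1) = 101/9; p² − 126·q² = 10201 − 10206 = -5.
  k = 3: m = 9, d = 5, a = ⌊(11 + 9)/5⌋ = 4; p/q = (4·101 + 45)/(4·9 + 4) = 449/40; p² − 126·q² = 201601 − 201600 = 1.
  The first convergent with p² − 126·q² = 1 gives the fundamental solution (x₁, y₁) = (449, 40).
Step 2: Apply the recurrence (x_{n+1}, y_{n+1}) = (x₁x_n + 126y₁y_n, x₁y_n + y₁x_n) repeatedly.
  From (x_1, y_1) = (449, 40): x_2 = 449·449 + 126·40·40 = 403201; y_2 = 449·40 + 40·449 = 35920.
  From (x_2, y_2) = (403201, 35920): x_3 = 449·403201 + 126·40·35920 = 362074049; y_3 = 449·35920 + 40·403201 = 32256120.
  From (x_3, y_3) = (362074049, 32256120): x_4 = 449·362074049 + 126·40·32256120 = 325142092801; y_4 = 449·32256120 + 40·362074049 = 28965959840.
Step 3: Verify x_4² - 126·y_4² = 105717380511014096025601 - 105717380511014096025600 = 1 (should be 1). ✓

(x_1, y_1) = (449, 40); (x_4, y_4) = (325142092801, 28965959840).


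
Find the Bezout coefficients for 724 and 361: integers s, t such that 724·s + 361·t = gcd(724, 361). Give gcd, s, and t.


Euclidean algorithm on (724, 361) — divide until remainder is 0:
  724 = 2 · 361 + 2
  361 = 180 · 2 + 1
  2 = 2 · 1 + 0
gcd(724, 361) = 1.
Track Bezout coefficients alongside the remainders: start with r₀ = 724 = a·1 + b·0 (s = 1, t = 0) and r₁ = 361 = a·0 + b·1 (s = 0, t = 1); each new remainder r_{k+1} = r_{k-1} − q_k·r_k inherits s_{k+1} = s_{k-1} − q_k·s_k, t_{k+1} = t_{k-1} − q_k·t_k, so r_k = a·s_k + b·t_k at every step:
  q = 2: r = 2, s = 1 − 2·0 = 1, t = 0 − 2·1 = -2  (check: 724·1 + 361·(-2) = 2)
  q = 180: r = 1, s = 0 − 180·1 = -180, t = 1 − 180·(-2) = 361  (check: 724·(-180) + 361·361 = 1)
The row with r = 1 (the gcd) gives the Bezout coefficients s = -180, t = 361.
Result: 724 · (-180) + 361 · (361) = 1.

gcd(724, 361) = 1; s = -180, t = 361 (check: 724·(-180) + 361·361 = 1).


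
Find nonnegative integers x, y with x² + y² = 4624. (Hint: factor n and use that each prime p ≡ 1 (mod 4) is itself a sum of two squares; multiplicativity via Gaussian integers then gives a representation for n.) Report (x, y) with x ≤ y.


Step 1: Factor n = 4624 = 2^4 · 17^2.
Step 2: Check the mod-4 condition on each prime factor: 2 = 2 (special); 17 ≡ 1 (mod 4), exponent 2.
All primes ≡ 3 (mod 4) appear to even exponent (or don't appear), so by the two-squares theorem n IS expressible as a sum of two squares.
Step 3: Build a representation. Group n = k² · m with k = 4 and m = 17 · 17 = 289 (a product of primes ≡ 1 (mod 4)); a representation of m scales to one of n via (k·x)² + (k·y)² = k²(x² + y²). Each prime p ≡ 1 (mod 4) is itself a sum of two squares; find a² by testing p − a² for a perfect square:
  17: 17 − 1² = 16 = 4² ⇒ 17 = 1² + 4².
  Combine using the Brahmagupta–Fibonacci identity (a² + b²)(c² + d²) = (ac − bd)² + (ad + bc)² = (ac + bd)² + (ad − bc)²:
  17 · 17 = 289: from (1² + 4²)(1² + 4²), take (1·1 − 4·4, 1·4 + 4·1) = (1 − 16, 4 + 4) = (-15, 8); dropping signs (only squares matter) gives (15, 8); check 15² + 8² = 225 + 64 = 289 ✓.
  Scale by k = 4: (4·15, 4·8) = (60, 32).
Step 4: Order so x ≤ y and verify: 32² + 60² = 1024 + 3600 = 4624 = n. ✓

n = 4624 = 32² + 60² (one valid representation with x ≤ y).


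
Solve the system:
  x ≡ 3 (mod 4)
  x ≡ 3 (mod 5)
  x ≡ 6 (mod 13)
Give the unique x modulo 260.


Moduli 4, 5, 13 are pairwise coprime; by CRT there is a unique solution modulo M = 4 · 5 · 13 = 260.
Solve pairwise, accumulating the modulus:
  Start with x ≡ 3 (mod 4).
  Combine with x ≡ 3 (mod 5): since gcd(4, 5) = 1, we get a unique residue mod 20.
    Write x = 3 + 4·t and substitute into x ≡ 3 (mod 5): 4·t ≡ 3 − 3 = 0 (mod 5).
    The inverse of 4 mod 5 is 4 (since 4·4 = 16 = 3·5 + 1), so t ≡ 4·0 = 0 ≡ 0 (mod 5).
    Then x = 3 + 4·0 = 3, valid modulo lcm(4, 5) = 20: x ≡ 3 (mod 20).
  Combine with x ≡ 6 (mod 13): since gcd(20, 13) = 1, we get a unique residue mod 260.
    Write x = 3 + 20·t and substitute into x ≡ 6 (mod 13): 20·t ≡ 6 − 3 = 3 (mod 13).
    Reduce coefficients mod 13: 7·t ≡ 3 (mod 13).
    The inverse of 7 mod 13 is 2 (since 7·2 = 14 = 1·13 + 1), so t ≡ 2·3 = 6 ≡ 6 (mod 13).
    Then x = 3 + 20·6 = 123, valid modulo lcm(20, 13) = 260: x ≡ 123 (mod 260).
Verify: 123 mod 4 = 3 ✓, 123 mod 5 = 3 ✓, 123 mod 13 = 6 ✓.

x ≡ 123 (mod 260).


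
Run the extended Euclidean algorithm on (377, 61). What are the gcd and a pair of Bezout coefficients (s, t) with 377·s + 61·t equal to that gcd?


Euclidean algorithm on (377, 61) — divide until remainder is 0:
  377 = 6 · 61 + 11
  61 = 5 · 11 + 6
  11 = 1 · 6 + 5
  6 = 1 · 5 + 1
  5 = 5 · 1 + 0
gcd(377, 61) = 1.
Track Bezout coefficients alongside the remainders: start with r₀ = 377 = a·1 + b·0 (s = 1, t = 0) and r₁ = 61 = a·0 + b·1 (s = 0, t = 1); each new remainder r_{k+1} = r_{k-1} − q_k·r_k inherits s_{k+1} = s_{k-1} − q_k·s_k, t_{k+1} = t_{k-1} − q_k·t_k, so r_k = a·s_k + b·t_k at every step:
  q = 6: r = 11, s = 1 − 6·0 = 1, t = 0 − 6·1 = -6  (check: 377·1 + 61·(-6) = 11)
  q = 5: r = 6, s = 0 − 5·1 = -5, t = 1 − 5·(-6) = 31  (check: 377·(-5) + 61·31 = 6)
  q = 1: r = 5, s = 1 − 1·(-5) = 6, t = -6 − 1·31 = -37  (check: 377·6 + 61·(-37) = 5)
  q = 1: r = 1, s = -5 − 1·6 = -11, t = 31 − 1·(-37) = 68  (check: 377·(-11) + 61·68 = 1)
The row with r = 1 (the gcd) gives the Bezout coefficients s = -11, t = 68.
Result: 377 · (-11) + 61 · (68) = 1.

gcd(377, 61) = 1; s = -11, t = 68 (check: 377·(-11) + 61·68 = 1).


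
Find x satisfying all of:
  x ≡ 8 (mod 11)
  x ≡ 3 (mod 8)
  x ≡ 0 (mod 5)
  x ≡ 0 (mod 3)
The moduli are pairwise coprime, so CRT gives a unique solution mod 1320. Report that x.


Product of moduli M = 11 · 8 · 5 · 3 = 1320.
Merge one congruence at a time:
  Start: x ≡ 8 (mod 11).
  Combine with x ≡ 3 (mod 8); new modulus lcm = 88.
    Write x = 8 + 11·t and substitute into x ≡ 3 (mod 8): 11·t ≡ 3 − 8 = -5 (mod 8).
    Reduce coefficients mod 8: 3·t ≡ 3 (mod 8).
    The inverse of 3 mod 8 is 3 (since 3·3 = 9 = 1·8 + 1), so t ≡ 3·3 = 9 ≡ 1 (mod 8).
    Then x = 8 + 11·1 = 19, valid modulo lcm(11, 8) = 88: x ≡ 19 (mod 88).
  Combine with x ≡ 0 (mod 5); new modulus lcm = 440.
    Write x = 19 + 88·t and substitute into x ≡ 0 (mod 5): 88·t ≡ 0 − 19 = -19 (mod 5).
    Reduce coefficients mod 5: 3·t ≡ 1 (mod 5).
    The inverse of 3 mod 5 is 2 (since 3·2 = 6 = 1·5 + 1), so t ≡ 2·1 = 2 ≡ 2 (mod 5).
    Then x = 19 + 88·2 = 195, valid modulo lcm(88, 5) = 440: x ≡ 195 (mod 440).
  Combine with x ≡ 0 (mod 3); new modulus lcm = 1320.
    Write x = 195 + 440·t and substitute into x ≡ 0 (mod 3): 440·t ≡ 0 − 195 = -195 (mod 3).
    Reduce coefficients mod 3: 2·t ≡ 0 (mod 3).
    The inverse of 2 mod 3 is 2 (since 2·2 = 4 = 1·3 + 1), so t ≡ 2·0 = 0 ≡ 0 (mod 3).
    Then x = 195 + 440·0 = 195, valid modulo lcm(440, 3) = 1320: x ≡ 195 (mod 1320).
Verify against each original: 195 mod 11 = 8, 195 mod 8 = 3, 195 mod 5 = 0, 195 mod 3 = 0.

x ≡ 195 (mod 1320).
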